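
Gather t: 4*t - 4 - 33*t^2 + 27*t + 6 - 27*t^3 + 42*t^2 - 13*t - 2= -27*t^3 + 9*t^2 + 18*t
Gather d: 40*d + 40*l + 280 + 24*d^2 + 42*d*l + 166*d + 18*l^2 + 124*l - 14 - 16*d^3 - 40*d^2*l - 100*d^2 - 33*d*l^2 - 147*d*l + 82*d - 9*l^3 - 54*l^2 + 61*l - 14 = -16*d^3 + d^2*(-40*l - 76) + d*(-33*l^2 - 105*l + 288) - 9*l^3 - 36*l^2 + 225*l + 252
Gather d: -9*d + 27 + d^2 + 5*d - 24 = d^2 - 4*d + 3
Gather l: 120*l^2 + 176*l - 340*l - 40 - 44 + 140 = 120*l^2 - 164*l + 56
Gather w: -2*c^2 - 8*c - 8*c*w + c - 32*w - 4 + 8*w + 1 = -2*c^2 - 7*c + w*(-8*c - 24) - 3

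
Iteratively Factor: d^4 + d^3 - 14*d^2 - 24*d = (d + 2)*(d^3 - d^2 - 12*d) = (d + 2)*(d + 3)*(d^2 - 4*d) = (d - 4)*(d + 2)*(d + 3)*(d)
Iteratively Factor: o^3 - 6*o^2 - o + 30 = (o + 2)*(o^2 - 8*o + 15) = (o - 3)*(o + 2)*(o - 5)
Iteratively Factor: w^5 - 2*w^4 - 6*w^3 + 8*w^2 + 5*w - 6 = (w + 1)*(w^4 - 3*w^3 - 3*w^2 + 11*w - 6) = (w - 1)*(w + 1)*(w^3 - 2*w^2 - 5*w + 6) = (w - 1)^2*(w + 1)*(w^2 - w - 6) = (w - 1)^2*(w + 1)*(w + 2)*(w - 3)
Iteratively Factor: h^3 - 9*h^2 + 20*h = (h - 5)*(h^2 - 4*h) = (h - 5)*(h - 4)*(h)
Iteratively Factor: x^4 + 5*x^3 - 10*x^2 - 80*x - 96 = (x + 4)*(x^3 + x^2 - 14*x - 24) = (x + 2)*(x + 4)*(x^2 - x - 12) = (x + 2)*(x + 3)*(x + 4)*(x - 4)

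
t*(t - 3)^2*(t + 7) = t^4 + t^3 - 33*t^2 + 63*t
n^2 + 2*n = n*(n + 2)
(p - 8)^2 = p^2 - 16*p + 64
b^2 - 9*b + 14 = (b - 7)*(b - 2)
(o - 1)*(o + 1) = o^2 - 1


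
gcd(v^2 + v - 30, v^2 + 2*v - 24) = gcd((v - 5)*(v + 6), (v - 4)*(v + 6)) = v + 6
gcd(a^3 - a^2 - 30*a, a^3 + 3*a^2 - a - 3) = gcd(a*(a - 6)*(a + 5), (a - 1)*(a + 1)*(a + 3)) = 1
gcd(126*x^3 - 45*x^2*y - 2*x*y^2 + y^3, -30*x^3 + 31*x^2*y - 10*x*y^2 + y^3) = 3*x - y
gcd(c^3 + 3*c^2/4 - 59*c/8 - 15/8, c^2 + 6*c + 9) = c + 3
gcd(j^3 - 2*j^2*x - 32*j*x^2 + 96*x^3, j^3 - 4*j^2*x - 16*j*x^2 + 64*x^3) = j^2 - 8*j*x + 16*x^2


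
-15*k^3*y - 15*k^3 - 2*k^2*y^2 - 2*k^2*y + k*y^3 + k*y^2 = (-5*k + y)*(3*k + y)*(k*y + k)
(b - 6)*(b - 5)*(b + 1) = b^3 - 10*b^2 + 19*b + 30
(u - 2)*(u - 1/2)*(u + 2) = u^3 - u^2/2 - 4*u + 2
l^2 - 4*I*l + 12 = (l - 6*I)*(l + 2*I)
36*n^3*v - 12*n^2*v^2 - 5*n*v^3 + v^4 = v*(-6*n + v)*(-2*n + v)*(3*n + v)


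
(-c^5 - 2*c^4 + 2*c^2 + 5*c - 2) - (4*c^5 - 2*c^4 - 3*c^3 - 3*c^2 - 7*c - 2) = -5*c^5 + 3*c^3 + 5*c^2 + 12*c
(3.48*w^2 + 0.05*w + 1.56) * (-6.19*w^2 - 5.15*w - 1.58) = -21.5412*w^4 - 18.2315*w^3 - 15.4123*w^2 - 8.113*w - 2.4648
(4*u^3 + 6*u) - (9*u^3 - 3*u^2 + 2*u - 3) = -5*u^3 + 3*u^2 + 4*u + 3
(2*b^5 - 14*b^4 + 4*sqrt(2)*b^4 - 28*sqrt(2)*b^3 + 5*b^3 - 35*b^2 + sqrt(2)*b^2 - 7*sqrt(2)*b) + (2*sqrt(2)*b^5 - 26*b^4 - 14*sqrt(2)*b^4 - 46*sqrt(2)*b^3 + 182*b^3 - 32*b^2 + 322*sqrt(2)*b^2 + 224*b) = 2*b^5 + 2*sqrt(2)*b^5 - 40*b^4 - 10*sqrt(2)*b^4 - 74*sqrt(2)*b^3 + 187*b^3 - 67*b^2 + 323*sqrt(2)*b^2 - 7*sqrt(2)*b + 224*b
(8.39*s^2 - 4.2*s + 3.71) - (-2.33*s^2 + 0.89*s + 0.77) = 10.72*s^2 - 5.09*s + 2.94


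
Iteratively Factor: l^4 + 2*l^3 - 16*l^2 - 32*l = (l)*(l^3 + 2*l^2 - 16*l - 32) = l*(l + 4)*(l^2 - 2*l - 8) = l*(l + 2)*(l + 4)*(l - 4)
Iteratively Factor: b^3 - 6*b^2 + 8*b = (b - 2)*(b^2 - 4*b) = (b - 4)*(b - 2)*(b)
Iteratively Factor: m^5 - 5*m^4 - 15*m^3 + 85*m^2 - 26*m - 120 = (m + 1)*(m^4 - 6*m^3 - 9*m^2 + 94*m - 120) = (m - 2)*(m + 1)*(m^3 - 4*m^2 - 17*m + 60) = (m - 2)*(m + 1)*(m + 4)*(m^2 - 8*m + 15) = (m - 5)*(m - 2)*(m + 1)*(m + 4)*(m - 3)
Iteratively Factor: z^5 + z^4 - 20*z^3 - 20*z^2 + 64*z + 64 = (z - 4)*(z^4 + 5*z^3 - 20*z - 16) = (z - 4)*(z + 1)*(z^3 + 4*z^2 - 4*z - 16) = (z - 4)*(z - 2)*(z + 1)*(z^2 + 6*z + 8) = (z - 4)*(z - 2)*(z + 1)*(z + 4)*(z + 2)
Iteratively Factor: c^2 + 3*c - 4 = (c + 4)*(c - 1)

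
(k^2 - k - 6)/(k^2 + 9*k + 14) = (k - 3)/(k + 7)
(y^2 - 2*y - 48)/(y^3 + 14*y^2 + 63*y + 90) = (y - 8)/(y^2 + 8*y + 15)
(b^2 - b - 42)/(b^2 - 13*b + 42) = (b + 6)/(b - 6)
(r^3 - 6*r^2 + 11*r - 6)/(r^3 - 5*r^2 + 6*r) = (r - 1)/r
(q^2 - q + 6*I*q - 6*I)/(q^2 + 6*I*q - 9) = (q^2 - q + 6*I*q - 6*I)/(q^2 + 6*I*q - 9)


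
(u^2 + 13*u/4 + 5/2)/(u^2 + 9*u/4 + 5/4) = (u + 2)/(u + 1)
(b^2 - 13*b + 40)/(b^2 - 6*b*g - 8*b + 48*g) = (b - 5)/(b - 6*g)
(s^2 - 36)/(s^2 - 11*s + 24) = (s^2 - 36)/(s^2 - 11*s + 24)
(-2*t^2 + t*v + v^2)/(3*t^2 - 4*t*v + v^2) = (-2*t - v)/(3*t - v)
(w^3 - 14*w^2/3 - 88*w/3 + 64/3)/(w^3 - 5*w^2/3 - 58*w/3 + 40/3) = (w - 8)/(w - 5)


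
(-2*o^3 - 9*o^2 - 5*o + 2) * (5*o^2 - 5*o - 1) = -10*o^5 - 35*o^4 + 22*o^3 + 44*o^2 - 5*o - 2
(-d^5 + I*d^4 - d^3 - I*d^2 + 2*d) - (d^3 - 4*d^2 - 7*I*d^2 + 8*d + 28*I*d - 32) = -d^5 + I*d^4 - 2*d^3 + 4*d^2 + 6*I*d^2 - 6*d - 28*I*d + 32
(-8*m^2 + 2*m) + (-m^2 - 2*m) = -9*m^2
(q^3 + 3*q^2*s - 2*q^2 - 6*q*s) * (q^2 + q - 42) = q^5 + 3*q^4*s - q^4 - 3*q^3*s - 44*q^3 - 132*q^2*s + 84*q^2 + 252*q*s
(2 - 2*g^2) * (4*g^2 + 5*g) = -8*g^4 - 10*g^3 + 8*g^2 + 10*g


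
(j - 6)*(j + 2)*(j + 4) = j^3 - 28*j - 48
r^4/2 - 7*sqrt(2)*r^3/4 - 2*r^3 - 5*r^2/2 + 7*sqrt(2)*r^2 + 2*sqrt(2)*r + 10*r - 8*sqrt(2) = (r/2 + sqrt(2)/2)*(r - 4)*(r - 4*sqrt(2))*(r - sqrt(2)/2)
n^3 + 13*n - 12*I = (n - 3*I)*(n - I)*(n + 4*I)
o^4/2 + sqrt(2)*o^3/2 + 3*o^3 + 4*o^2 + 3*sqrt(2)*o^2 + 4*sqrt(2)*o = o*(o/2 + 1)*(o + 4)*(o + sqrt(2))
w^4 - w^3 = w^3*(w - 1)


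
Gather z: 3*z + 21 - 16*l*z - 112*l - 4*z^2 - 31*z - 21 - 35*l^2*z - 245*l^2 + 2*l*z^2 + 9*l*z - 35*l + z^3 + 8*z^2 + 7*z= -245*l^2 - 147*l + z^3 + z^2*(2*l + 4) + z*(-35*l^2 - 7*l - 21)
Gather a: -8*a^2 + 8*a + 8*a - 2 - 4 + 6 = -8*a^2 + 16*a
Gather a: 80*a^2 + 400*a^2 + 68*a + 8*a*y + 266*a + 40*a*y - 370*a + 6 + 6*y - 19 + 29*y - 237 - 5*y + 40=480*a^2 + a*(48*y - 36) + 30*y - 210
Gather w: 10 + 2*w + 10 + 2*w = 4*w + 20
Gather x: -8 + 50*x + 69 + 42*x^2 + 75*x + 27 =42*x^2 + 125*x + 88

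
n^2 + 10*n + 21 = (n + 3)*(n + 7)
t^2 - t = t*(t - 1)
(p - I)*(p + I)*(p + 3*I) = p^3 + 3*I*p^2 + p + 3*I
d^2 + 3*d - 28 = (d - 4)*(d + 7)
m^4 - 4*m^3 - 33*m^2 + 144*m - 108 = (m - 6)*(m - 3)*(m - 1)*(m + 6)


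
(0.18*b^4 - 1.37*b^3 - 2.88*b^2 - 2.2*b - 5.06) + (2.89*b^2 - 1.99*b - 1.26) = 0.18*b^4 - 1.37*b^3 + 0.0100000000000002*b^2 - 4.19*b - 6.32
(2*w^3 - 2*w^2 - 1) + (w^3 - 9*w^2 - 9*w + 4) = 3*w^3 - 11*w^2 - 9*w + 3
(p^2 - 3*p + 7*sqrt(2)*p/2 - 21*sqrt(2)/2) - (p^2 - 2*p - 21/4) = -p + 7*sqrt(2)*p/2 - 21*sqrt(2)/2 + 21/4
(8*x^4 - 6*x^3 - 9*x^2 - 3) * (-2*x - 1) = -16*x^5 + 4*x^4 + 24*x^3 + 9*x^2 + 6*x + 3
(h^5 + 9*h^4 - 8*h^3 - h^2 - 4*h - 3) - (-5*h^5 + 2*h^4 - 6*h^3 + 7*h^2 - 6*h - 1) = 6*h^5 + 7*h^4 - 2*h^3 - 8*h^2 + 2*h - 2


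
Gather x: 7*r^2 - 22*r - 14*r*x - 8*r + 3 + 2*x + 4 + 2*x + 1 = 7*r^2 - 30*r + x*(4 - 14*r) + 8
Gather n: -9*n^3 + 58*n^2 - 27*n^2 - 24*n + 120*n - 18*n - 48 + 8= -9*n^3 + 31*n^2 + 78*n - 40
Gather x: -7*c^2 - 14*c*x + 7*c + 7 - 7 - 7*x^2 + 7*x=-7*c^2 + 7*c - 7*x^2 + x*(7 - 14*c)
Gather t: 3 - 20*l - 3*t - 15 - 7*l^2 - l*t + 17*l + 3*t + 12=-7*l^2 - l*t - 3*l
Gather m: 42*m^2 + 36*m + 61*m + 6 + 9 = 42*m^2 + 97*m + 15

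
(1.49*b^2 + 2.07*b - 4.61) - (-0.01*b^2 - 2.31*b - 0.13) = 1.5*b^2 + 4.38*b - 4.48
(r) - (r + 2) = -2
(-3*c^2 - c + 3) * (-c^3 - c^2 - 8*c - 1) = 3*c^5 + 4*c^4 + 22*c^3 + 8*c^2 - 23*c - 3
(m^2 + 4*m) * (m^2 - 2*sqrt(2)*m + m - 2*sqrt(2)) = m^4 - 2*sqrt(2)*m^3 + 5*m^3 - 10*sqrt(2)*m^2 + 4*m^2 - 8*sqrt(2)*m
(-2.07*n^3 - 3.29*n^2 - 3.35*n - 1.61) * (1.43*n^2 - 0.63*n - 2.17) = -2.9601*n^5 - 3.4006*n^4 + 1.7741*n^3 + 6.9475*n^2 + 8.2838*n + 3.4937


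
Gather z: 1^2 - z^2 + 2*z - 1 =-z^2 + 2*z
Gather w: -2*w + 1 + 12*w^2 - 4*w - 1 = 12*w^2 - 6*w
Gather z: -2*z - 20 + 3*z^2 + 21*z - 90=3*z^2 + 19*z - 110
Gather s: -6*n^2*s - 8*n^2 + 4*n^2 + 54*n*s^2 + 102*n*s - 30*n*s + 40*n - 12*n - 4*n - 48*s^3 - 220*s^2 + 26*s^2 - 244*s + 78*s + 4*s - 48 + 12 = -4*n^2 + 24*n - 48*s^3 + s^2*(54*n - 194) + s*(-6*n^2 + 72*n - 162) - 36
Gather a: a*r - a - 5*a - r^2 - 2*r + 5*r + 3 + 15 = a*(r - 6) - r^2 + 3*r + 18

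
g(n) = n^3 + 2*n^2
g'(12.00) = 480.00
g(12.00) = 2016.00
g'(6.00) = 132.00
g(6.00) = 288.00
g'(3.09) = 41.00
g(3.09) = 48.60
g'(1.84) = 17.52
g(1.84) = 13.00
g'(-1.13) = -0.69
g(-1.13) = 1.11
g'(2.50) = 28.75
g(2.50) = 28.12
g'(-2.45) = 8.21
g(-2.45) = -2.70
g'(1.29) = 10.15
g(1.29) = 5.47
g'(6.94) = 172.25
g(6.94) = 430.58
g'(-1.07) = -0.85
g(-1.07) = 1.06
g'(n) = 3*n^2 + 4*n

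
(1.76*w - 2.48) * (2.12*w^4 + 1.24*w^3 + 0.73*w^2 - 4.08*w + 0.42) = 3.7312*w^5 - 3.0752*w^4 - 1.7904*w^3 - 8.9912*w^2 + 10.8576*w - 1.0416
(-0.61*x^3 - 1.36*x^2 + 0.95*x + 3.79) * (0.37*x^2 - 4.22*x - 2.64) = -0.2257*x^5 + 2.071*x^4 + 7.7011*x^3 + 0.983700000000001*x^2 - 18.5018*x - 10.0056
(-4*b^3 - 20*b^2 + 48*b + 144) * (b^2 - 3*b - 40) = -4*b^5 - 8*b^4 + 268*b^3 + 800*b^2 - 2352*b - 5760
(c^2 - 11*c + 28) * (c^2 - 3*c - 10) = c^4 - 14*c^3 + 51*c^2 + 26*c - 280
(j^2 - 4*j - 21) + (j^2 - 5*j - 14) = 2*j^2 - 9*j - 35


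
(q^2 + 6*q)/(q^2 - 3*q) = (q + 6)/(q - 3)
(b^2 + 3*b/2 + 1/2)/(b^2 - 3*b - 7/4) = 2*(b + 1)/(2*b - 7)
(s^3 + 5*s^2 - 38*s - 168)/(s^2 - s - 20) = (s^2 + s - 42)/(s - 5)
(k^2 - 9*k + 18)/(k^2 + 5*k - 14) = (k^2 - 9*k + 18)/(k^2 + 5*k - 14)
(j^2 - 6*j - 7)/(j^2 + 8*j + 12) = (j^2 - 6*j - 7)/(j^2 + 8*j + 12)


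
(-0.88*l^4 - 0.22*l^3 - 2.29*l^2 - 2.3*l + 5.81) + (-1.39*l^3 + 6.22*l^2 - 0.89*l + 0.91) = -0.88*l^4 - 1.61*l^3 + 3.93*l^2 - 3.19*l + 6.72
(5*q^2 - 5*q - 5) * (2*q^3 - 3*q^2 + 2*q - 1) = 10*q^5 - 25*q^4 + 15*q^3 - 5*q + 5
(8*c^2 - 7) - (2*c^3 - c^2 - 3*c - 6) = -2*c^3 + 9*c^2 + 3*c - 1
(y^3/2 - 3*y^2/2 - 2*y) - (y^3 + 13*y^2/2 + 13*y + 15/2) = -y^3/2 - 8*y^2 - 15*y - 15/2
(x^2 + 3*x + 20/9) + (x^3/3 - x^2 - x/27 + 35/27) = x^3/3 + 80*x/27 + 95/27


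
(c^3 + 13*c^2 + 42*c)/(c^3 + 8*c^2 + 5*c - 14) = c*(c + 6)/(c^2 + c - 2)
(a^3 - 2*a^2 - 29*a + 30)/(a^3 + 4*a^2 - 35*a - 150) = (a - 1)/(a + 5)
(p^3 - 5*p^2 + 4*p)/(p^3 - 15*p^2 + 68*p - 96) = p*(p - 1)/(p^2 - 11*p + 24)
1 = 1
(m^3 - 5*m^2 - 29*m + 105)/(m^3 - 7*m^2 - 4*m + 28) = (m^2 + 2*m - 15)/(m^2 - 4)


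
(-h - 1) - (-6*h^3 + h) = 6*h^3 - 2*h - 1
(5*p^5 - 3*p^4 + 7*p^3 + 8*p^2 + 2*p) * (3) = 15*p^5 - 9*p^4 + 21*p^3 + 24*p^2 + 6*p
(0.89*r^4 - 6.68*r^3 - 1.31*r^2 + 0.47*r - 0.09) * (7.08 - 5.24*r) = -4.6636*r^5 + 41.3044*r^4 - 40.43*r^3 - 11.7376*r^2 + 3.7992*r - 0.6372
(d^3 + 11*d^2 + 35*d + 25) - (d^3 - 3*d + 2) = 11*d^2 + 38*d + 23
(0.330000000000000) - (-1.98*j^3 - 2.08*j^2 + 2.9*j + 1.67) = 1.98*j^3 + 2.08*j^2 - 2.9*j - 1.34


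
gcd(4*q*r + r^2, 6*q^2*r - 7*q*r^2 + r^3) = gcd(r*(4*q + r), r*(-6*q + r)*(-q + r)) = r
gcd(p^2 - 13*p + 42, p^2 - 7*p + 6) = p - 6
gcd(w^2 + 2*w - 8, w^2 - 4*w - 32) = w + 4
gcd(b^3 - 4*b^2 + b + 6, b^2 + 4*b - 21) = b - 3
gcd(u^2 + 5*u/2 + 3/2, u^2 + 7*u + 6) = u + 1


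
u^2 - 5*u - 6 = (u - 6)*(u + 1)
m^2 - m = m*(m - 1)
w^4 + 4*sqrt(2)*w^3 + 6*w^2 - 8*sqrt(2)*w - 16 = (w - sqrt(2))*(w + sqrt(2))*(w + 2*sqrt(2))^2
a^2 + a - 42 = (a - 6)*(a + 7)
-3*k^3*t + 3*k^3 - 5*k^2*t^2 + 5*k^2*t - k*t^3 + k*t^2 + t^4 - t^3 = (-3*k + t)*(k + t)^2*(t - 1)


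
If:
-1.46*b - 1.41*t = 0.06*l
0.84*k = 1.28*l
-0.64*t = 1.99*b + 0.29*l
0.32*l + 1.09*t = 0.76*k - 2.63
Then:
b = -0.79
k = 6.06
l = 3.98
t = 0.65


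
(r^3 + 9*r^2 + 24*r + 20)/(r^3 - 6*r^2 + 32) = (r^2 + 7*r + 10)/(r^2 - 8*r + 16)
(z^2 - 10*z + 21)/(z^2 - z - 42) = (z - 3)/(z + 6)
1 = 1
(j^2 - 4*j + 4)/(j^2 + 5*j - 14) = (j - 2)/(j + 7)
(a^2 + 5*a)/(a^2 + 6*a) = (a + 5)/(a + 6)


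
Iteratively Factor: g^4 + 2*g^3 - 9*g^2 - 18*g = (g - 3)*(g^3 + 5*g^2 + 6*g) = (g - 3)*(g + 2)*(g^2 + 3*g) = g*(g - 3)*(g + 2)*(g + 3)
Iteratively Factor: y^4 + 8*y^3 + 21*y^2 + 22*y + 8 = (y + 2)*(y^3 + 6*y^2 + 9*y + 4) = (y + 2)*(y + 4)*(y^2 + 2*y + 1) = (y + 1)*(y + 2)*(y + 4)*(y + 1)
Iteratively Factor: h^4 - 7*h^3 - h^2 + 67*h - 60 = (h - 1)*(h^3 - 6*h^2 - 7*h + 60) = (h - 1)*(h + 3)*(h^2 - 9*h + 20) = (h - 4)*(h - 1)*(h + 3)*(h - 5)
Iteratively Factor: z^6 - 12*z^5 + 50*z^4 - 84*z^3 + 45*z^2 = (z)*(z^5 - 12*z^4 + 50*z^3 - 84*z^2 + 45*z) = z*(z - 3)*(z^4 - 9*z^3 + 23*z^2 - 15*z) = z*(z - 5)*(z - 3)*(z^3 - 4*z^2 + 3*z) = z^2*(z - 5)*(z - 3)*(z^2 - 4*z + 3) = z^2*(z - 5)*(z - 3)*(z - 1)*(z - 3)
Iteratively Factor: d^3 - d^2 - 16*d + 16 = (d - 4)*(d^2 + 3*d - 4) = (d - 4)*(d + 4)*(d - 1)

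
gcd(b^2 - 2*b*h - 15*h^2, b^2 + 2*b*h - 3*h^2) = b + 3*h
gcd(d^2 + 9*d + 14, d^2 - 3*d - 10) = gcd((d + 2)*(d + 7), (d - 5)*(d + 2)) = d + 2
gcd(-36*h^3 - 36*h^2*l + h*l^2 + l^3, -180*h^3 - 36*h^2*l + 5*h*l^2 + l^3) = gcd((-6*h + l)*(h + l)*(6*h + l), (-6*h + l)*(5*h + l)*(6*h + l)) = 36*h^2 - l^2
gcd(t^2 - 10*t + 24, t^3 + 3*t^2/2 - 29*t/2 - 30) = t - 4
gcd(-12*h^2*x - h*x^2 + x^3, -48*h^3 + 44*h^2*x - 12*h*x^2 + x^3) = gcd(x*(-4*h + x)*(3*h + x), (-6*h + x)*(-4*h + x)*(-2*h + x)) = -4*h + x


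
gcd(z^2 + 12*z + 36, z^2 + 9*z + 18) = z + 6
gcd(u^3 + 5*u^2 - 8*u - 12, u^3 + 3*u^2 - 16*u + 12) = u^2 + 4*u - 12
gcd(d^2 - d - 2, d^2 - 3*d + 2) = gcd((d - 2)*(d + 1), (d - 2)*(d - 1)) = d - 2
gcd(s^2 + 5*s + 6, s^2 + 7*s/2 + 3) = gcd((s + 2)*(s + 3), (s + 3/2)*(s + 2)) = s + 2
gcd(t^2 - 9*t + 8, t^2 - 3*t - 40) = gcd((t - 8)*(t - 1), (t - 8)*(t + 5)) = t - 8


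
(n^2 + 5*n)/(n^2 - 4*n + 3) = n*(n + 5)/(n^2 - 4*n + 3)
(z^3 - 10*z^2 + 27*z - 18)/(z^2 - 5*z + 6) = (z^2 - 7*z + 6)/(z - 2)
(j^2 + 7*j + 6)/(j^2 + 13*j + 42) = (j + 1)/(j + 7)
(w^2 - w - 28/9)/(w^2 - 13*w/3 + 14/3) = (w + 4/3)/(w - 2)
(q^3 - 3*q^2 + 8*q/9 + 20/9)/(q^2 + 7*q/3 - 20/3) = (3*q^2 - 4*q - 4)/(3*(q + 4))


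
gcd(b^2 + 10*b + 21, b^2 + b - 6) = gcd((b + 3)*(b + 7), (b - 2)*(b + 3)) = b + 3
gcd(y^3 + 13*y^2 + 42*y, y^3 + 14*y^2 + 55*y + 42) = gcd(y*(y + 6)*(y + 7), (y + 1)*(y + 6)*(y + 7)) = y^2 + 13*y + 42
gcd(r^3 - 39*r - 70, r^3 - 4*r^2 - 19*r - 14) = r^2 - 5*r - 14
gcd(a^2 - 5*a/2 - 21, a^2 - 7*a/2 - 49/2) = a + 7/2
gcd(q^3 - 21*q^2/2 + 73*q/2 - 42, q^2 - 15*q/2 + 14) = q^2 - 15*q/2 + 14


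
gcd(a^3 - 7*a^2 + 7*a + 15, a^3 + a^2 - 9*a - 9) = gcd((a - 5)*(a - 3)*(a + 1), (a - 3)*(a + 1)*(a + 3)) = a^2 - 2*a - 3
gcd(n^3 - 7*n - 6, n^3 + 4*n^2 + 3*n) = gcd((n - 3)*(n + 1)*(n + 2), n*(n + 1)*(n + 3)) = n + 1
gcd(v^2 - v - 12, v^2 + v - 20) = v - 4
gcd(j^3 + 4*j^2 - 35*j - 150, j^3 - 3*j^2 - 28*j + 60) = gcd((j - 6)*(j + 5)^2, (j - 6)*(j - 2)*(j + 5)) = j^2 - j - 30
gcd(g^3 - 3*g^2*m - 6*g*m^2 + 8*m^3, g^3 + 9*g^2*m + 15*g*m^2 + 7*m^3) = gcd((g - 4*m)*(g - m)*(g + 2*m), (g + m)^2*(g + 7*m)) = 1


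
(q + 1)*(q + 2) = q^2 + 3*q + 2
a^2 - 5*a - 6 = (a - 6)*(a + 1)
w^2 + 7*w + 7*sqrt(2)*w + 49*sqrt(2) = (w + 7)*(w + 7*sqrt(2))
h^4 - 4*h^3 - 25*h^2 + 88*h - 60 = (h - 6)*(h - 2)*(h - 1)*(h + 5)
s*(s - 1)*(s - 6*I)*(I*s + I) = I*s^4 + 6*s^3 - I*s^2 - 6*s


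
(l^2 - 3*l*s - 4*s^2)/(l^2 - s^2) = (-l + 4*s)/(-l + s)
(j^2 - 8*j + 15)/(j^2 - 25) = (j - 3)/(j + 5)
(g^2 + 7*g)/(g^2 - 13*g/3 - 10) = 3*g*(g + 7)/(3*g^2 - 13*g - 30)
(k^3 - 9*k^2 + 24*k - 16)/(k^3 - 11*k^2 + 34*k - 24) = (k - 4)/(k - 6)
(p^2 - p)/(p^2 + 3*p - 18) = p*(p - 1)/(p^2 + 3*p - 18)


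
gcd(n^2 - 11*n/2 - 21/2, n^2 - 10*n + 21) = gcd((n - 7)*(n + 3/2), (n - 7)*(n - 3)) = n - 7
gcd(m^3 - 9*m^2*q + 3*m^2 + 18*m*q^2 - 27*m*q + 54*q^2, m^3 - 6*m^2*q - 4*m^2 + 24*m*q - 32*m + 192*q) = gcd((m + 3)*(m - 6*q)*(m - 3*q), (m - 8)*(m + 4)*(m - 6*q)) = -m + 6*q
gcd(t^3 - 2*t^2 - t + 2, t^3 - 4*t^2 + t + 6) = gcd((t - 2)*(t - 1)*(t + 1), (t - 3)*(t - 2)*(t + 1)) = t^2 - t - 2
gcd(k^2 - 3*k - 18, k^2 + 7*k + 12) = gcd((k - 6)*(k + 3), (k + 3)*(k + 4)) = k + 3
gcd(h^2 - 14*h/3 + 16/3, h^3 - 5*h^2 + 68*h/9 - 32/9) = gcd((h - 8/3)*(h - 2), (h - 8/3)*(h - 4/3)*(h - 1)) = h - 8/3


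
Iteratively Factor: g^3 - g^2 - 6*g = (g - 3)*(g^2 + 2*g) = (g - 3)*(g + 2)*(g)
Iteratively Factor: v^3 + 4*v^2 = (v)*(v^2 + 4*v) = v*(v + 4)*(v)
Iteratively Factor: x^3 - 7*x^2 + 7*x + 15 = (x - 3)*(x^2 - 4*x - 5) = (x - 5)*(x - 3)*(x + 1)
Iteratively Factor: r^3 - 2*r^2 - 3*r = (r)*(r^2 - 2*r - 3) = r*(r - 3)*(r + 1)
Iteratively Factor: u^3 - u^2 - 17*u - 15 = (u - 5)*(u^2 + 4*u + 3) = (u - 5)*(u + 1)*(u + 3)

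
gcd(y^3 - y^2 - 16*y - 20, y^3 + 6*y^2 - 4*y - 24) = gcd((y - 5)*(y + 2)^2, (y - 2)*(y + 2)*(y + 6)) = y + 2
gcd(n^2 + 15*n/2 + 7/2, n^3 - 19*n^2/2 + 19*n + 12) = n + 1/2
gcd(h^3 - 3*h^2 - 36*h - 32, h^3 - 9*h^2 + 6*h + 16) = h^2 - 7*h - 8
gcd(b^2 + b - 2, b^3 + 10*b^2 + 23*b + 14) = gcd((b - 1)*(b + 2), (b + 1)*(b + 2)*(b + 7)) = b + 2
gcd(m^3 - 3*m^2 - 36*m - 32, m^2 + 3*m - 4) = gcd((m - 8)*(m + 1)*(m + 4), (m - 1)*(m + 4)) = m + 4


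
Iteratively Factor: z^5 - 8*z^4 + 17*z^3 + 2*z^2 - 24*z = (z - 3)*(z^4 - 5*z^3 + 2*z^2 + 8*z) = (z - 3)*(z - 2)*(z^3 - 3*z^2 - 4*z) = z*(z - 3)*(z - 2)*(z^2 - 3*z - 4) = z*(z - 3)*(z - 2)*(z + 1)*(z - 4)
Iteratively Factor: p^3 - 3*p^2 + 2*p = (p)*(p^2 - 3*p + 2) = p*(p - 2)*(p - 1)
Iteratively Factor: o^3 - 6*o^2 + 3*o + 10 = (o - 2)*(o^2 - 4*o - 5) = (o - 2)*(o + 1)*(o - 5)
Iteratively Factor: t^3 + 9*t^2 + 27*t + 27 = (t + 3)*(t^2 + 6*t + 9) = (t + 3)^2*(t + 3)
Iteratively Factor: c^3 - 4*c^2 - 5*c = (c - 5)*(c^2 + c) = c*(c - 5)*(c + 1)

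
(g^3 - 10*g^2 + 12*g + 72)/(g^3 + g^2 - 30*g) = (g^3 - 10*g^2 + 12*g + 72)/(g*(g^2 + g - 30))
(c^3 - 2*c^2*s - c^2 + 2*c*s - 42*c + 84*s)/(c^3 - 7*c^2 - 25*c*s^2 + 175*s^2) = (-c^2 + 2*c*s - 6*c + 12*s)/(-c^2 + 25*s^2)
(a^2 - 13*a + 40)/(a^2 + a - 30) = (a - 8)/(a + 6)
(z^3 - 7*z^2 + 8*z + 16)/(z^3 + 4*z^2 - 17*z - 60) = (z^2 - 3*z - 4)/(z^2 + 8*z + 15)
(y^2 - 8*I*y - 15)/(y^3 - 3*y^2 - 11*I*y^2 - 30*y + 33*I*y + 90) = (y - 3*I)/(y^2 + y*(-3 - 6*I) + 18*I)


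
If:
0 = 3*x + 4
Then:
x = -4/3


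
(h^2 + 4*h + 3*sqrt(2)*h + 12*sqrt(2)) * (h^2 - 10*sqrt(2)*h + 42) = h^4 - 7*sqrt(2)*h^3 + 4*h^3 - 28*sqrt(2)*h^2 - 18*h^2 - 72*h + 126*sqrt(2)*h + 504*sqrt(2)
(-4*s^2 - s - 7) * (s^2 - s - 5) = -4*s^4 + 3*s^3 + 14*s^2 + 12*s + 35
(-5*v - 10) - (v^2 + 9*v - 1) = -v^2 - 14*v - 9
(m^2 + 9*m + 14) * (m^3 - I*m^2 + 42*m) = m^5 + 9*m^4 - I*m^4 + 56*m^3 - 9*I*m^3 + 378*m^2 - 14*I*m^2 + 588*m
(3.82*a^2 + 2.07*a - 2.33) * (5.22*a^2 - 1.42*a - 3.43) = 19.9404*a^4 + 5.381*a^3 - 28.2046*a^2 - 3.7915*a + 7.9919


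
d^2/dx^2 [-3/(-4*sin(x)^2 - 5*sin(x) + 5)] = 3*(-64*sin(x)^4 - 60*sin(x)^3 - 9*sin(x)^2 + 95*sin(x) + 90)/(4*sin(x)^2 + 5*sin(x) - 5)^3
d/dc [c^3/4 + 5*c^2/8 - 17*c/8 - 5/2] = 3*c^2/4 + 5*c/4 - 17/8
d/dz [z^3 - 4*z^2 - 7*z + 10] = 3*z^2 - 8*z - 7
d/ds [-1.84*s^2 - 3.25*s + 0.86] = -3.68*s - 3.25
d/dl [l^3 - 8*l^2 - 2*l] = 3*l^2 - 16*l - 2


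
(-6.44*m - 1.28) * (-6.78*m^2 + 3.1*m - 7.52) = 43.6632*m^3 - 11.2856*m^2 + 44.4608*m + 9.6256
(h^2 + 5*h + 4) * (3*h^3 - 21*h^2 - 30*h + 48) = 3*h^5 - 6*h^4 - 123*h^3 - 186*h^2 + 120*h + 192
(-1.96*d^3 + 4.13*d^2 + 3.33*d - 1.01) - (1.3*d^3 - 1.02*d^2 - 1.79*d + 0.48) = -3.26*d^3 + 5.15*d^2 + 5.12*d - 1.49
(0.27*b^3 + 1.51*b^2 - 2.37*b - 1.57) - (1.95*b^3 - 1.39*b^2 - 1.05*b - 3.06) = -1.68*b^3 + 2.9*b^2 - 1.32*b + 1.49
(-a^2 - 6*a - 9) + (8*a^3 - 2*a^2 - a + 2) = 8*a^3 - 3*a^2 - 7*a - 7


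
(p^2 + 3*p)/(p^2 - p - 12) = p/(p - 4)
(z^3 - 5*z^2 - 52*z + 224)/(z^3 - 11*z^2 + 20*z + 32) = (z + 7)/(z + 1)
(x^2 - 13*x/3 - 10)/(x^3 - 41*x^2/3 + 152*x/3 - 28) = (3*x + 5)/(3*x^2 - 23*x + 14)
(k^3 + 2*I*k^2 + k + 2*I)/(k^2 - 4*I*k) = (k^3 + 2*I*k^2 + k + 2*I)/(k*(k - 4*I))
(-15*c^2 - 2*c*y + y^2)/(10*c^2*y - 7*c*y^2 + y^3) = (3*c + y)/(y*(-2*c + y))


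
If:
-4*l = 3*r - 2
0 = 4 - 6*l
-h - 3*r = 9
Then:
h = -25/3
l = 2/3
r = -2/9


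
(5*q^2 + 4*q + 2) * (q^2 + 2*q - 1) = 5*q^4 + 14*q^3 + 5*q^2 - 2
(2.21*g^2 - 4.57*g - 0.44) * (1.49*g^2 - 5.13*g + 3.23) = 3.2929*g^4 - 18.1466*g^3 + 29.9268*g^2 - 12.5039*g - 1.4212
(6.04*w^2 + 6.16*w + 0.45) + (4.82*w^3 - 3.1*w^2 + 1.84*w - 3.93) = 4.82*w^3 + 2.94*w^2 + 8.0*w - 3.48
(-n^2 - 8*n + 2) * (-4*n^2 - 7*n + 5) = 4*n^4 + 39*n^3 + 43*n^2 - 54*n + 10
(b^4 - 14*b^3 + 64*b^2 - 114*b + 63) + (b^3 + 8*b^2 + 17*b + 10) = b^4 - 13*b^3 + 72*b^2 - 97*b + 73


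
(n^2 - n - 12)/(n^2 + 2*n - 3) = (n - 4)/(n - 1)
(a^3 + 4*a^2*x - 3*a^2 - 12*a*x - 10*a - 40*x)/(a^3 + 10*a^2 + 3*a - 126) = (a^3 + 4*a^2*x - 3*a^2 - 12*a*x - 10*a - 40*x)/(a^3 + 10*a^2 + 3*a - 126)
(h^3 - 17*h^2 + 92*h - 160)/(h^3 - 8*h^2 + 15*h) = (h^2 - 12*h + 32)/(h*(h - 3))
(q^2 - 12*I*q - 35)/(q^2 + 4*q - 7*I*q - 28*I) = (q - 5*I)/(q + 4)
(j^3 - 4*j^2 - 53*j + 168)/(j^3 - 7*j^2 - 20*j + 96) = (j + 7)/(j + 4)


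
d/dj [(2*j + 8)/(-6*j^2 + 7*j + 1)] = 6*(2*j^2 + 16*j - 9)/(36*j^4 - 84*j^3 + 37*j^2 + 14*j + 1)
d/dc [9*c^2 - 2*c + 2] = 18*c - 2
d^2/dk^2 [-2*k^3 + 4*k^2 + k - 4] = 8 - 12*k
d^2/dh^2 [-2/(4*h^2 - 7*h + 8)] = 4*(16*h^2 - 28*h - (8*h - 7)^2 + 32)/(4*h^2 - 7*h + 8)^3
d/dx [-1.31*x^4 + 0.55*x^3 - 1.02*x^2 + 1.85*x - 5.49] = -5.24*x^3 + 1.65*x^2 - 2.04*x + 1.85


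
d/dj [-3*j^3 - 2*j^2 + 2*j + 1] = -9*j^2 - 4*j + 2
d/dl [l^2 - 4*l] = 2*l - 4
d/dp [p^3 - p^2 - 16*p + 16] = 3*p^2 - 2*p - 16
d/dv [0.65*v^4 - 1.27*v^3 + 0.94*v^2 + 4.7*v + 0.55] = 2.6*v^3 - 3.81*v^2 + 1.88*v + 4.7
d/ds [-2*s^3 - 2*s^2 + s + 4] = -6*s^2 - 4*s + 1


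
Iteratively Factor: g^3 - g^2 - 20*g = (g + 4)*(g^2 - 5*g) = (g - 5)*(g + 4)*(g)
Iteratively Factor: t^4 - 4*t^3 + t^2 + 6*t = (t - 3)*(t^3 - t^2 - 2*t) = t*(t - 3)*(t^2 - t - 2) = t*(t - 3)*(t + 1)*(t - 2)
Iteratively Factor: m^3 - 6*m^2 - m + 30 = (m + 2)*(m^2 - 8*m + 15) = (m - 3)*(m + 2)*(m - 5)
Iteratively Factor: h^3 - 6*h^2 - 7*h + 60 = (h + 3)*(h^2 - 9*h + 20) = (h - 5)*(h + 3)*(h - 4)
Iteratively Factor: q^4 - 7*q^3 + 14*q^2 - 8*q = (q)*(q^3 - 7*q^2 + 14*q - 8) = q*(q - 1)*(q^2 - 6*q + 8) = q*(q - 4)*(q - 1)*(q - 2)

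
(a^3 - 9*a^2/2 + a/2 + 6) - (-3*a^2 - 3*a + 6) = a^3 - 3*a^2/2 + 7*a/2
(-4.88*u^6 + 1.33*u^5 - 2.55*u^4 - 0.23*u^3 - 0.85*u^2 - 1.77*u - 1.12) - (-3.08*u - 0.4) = -4.88*u^6 + 1.33*u^5 - 2.55*u^4 - 0.23*u^3 - 0.85*u^2 + 1.31*u - 0.72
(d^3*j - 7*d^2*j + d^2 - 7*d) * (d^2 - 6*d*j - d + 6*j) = d^5*j - 6*d^4*j^2 - 8*d^4*j + d^4 + 48*d^3*j^2 + d^3*j - 8*d^3 - 42*d^2*j^2 + 48*d^2*j + 7*d^2 - 42*d*j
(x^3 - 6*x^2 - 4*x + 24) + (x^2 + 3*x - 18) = x^3 - 5*x^2 - x + 6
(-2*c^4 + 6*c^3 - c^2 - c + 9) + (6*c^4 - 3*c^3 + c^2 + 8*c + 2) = 4*c^4 + 3*c^3 + 7*c + 11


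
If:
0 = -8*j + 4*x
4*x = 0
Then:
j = 0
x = 0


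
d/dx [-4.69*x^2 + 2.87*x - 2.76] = 2.87 - 9.38*x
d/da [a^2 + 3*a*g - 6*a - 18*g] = 2*a + 3*g - 6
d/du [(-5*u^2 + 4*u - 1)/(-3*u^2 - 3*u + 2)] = (27*u^2 - 26*u + 5)/(9*u^4 + 18*u^3 - 3*u^2 - 12*u + 4)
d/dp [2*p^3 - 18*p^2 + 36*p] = 6*p^2 - 36*p + 36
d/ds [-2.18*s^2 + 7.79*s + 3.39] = 7.79 - 4.36*s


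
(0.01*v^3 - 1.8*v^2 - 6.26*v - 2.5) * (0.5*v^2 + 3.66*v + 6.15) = 0.005*v^5 - 0.8634*v^4 - 9.6565*v^3 - 35.2316*v^2 - 47.649*v - 15.375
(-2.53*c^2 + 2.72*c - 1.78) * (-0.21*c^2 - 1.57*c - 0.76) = 0.5313*c^4 + 3.4009*c^3 - 1.9738*c^2 + 0.7274*c + 1.3528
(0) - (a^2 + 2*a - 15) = -a^2 - 2*a + 15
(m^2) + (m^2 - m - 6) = 2*m^2 - m - 6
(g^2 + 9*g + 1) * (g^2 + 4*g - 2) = g^4 + 13*g^3 + 35*g^2 - 14*g - 2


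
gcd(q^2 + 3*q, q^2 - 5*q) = q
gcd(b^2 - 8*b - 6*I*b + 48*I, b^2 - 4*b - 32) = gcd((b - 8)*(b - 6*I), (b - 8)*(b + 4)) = b - 8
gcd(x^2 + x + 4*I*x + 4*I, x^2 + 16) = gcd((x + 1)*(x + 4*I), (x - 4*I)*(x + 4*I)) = x + 4*I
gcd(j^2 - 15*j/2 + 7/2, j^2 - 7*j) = j - 7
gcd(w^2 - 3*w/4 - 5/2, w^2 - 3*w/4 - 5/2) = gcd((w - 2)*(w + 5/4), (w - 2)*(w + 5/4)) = w^2 - 3*w/4 - 5/2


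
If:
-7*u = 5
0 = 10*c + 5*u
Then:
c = 5/14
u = -5/7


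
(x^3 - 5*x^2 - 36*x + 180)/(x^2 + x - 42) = (x^2 + x - 30)/(x + 7)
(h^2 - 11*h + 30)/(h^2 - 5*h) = (h - 6)/h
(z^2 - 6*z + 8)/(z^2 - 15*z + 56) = (z^2 - 6*z + 8)/(z^2 - 15*z + 56)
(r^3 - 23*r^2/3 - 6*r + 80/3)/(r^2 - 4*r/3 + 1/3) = (3*r^3 - 23*r^2 - 18*r + 80)/(3*r^2 - 4*r + 1)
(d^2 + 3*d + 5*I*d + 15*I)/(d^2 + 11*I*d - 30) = (d + 3)/(d + 6*I)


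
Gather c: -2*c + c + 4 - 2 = 2 - c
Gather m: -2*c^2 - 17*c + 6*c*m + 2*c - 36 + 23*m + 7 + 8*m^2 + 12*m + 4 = -2*c^2 - 15*c + 8*m^2 + m*(6*c + 35) - 25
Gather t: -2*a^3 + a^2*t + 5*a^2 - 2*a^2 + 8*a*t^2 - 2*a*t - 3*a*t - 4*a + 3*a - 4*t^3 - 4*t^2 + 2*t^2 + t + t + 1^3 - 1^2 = -2*a^3 + 3*a^2 - a - 4*t^3 + t^2*(8*a - 2) + t*(a^2 - 5*a + 2)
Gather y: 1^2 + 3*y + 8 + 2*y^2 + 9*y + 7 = 2*y^2 + 12*y + 16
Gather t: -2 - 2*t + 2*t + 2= 0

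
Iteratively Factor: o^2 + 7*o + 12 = (o + 4)*(o + 3)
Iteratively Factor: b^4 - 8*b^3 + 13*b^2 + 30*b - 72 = (b - 4)*(b^3 - 4*b^2 - 3*b + 18) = (b - 4)*(b + 2)*(b^2 - 6*b + 9) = (b - 4)*(b - 3)*(b + 2)*(b - 3)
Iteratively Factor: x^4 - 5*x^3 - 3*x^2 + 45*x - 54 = (x - 2)*(x^3 - 3*x^2 - 9*x + 27) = (x - 2)*(x + 3)*(x^2 - 6*x + 9) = (x - 3)*(x - 2)*(x + 3)*(x - 3)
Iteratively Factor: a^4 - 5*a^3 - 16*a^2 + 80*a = (a - 4)*(a^3 - a^2 - 20*a) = (a - 4)*(a + 4)*(a^2 - 5*a) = a*(a - 4)*(a + 4)*(a - 5)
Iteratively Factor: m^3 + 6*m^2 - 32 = (m - 2)*(m^2 + 8*m + 16) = (m - 2)*(m + 4)*(m + 4)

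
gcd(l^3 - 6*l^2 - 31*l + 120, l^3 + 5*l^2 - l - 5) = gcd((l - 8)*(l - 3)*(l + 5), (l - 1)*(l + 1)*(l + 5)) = l + 5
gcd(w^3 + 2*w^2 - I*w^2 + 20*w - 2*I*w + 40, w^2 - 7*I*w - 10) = w - 5*I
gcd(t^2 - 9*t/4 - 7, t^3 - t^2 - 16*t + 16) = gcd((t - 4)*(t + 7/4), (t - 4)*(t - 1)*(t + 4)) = t - 4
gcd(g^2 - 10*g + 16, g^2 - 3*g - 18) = 1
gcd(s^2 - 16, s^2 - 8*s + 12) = 1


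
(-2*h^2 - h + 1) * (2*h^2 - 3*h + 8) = -4*h^4 + 4*h^3 - 11*h^2 - 11*h + 8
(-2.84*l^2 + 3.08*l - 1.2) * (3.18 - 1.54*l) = 4.3736*l^3 - 13.7744*l^2 + 11.6424*l - 3.816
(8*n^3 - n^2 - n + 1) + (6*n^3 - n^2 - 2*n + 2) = 14*n^3 - 2*n^2 - 3*n + 3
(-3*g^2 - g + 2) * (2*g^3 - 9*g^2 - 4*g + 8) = -6*g^5 + 25*g^4 + 25*g^3 - 38*g^2 - 16*g + 16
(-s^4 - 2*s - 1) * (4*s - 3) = -4*s^5 + 3*s^4 - 8*s^2 + 2*s + 3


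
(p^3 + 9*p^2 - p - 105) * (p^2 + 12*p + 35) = p^5 + 21*p^4 + 142*p^3 + 198*p^2 - 1295*p - 3675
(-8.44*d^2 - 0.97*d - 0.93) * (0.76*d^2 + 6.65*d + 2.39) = -6.4144*d^4 - 56.8632*d^3 - 27.3289*d^2 - 8.5028*d - 2.2227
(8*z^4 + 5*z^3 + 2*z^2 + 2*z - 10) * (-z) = -8*z^5 - 5*z^4 - 2*z^3 - 2*z^2 + 10*z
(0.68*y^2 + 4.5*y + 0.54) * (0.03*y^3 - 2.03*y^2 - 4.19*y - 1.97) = 0.0204*y^5 - 1.2454*y^4 - 11.968*y^3 - 21.2908*y^2 - 11.1276*y - 1.0638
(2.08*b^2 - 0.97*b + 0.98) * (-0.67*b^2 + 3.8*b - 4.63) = -1.3936*b^4 + 8.5539*b^3 - 13.973*b^2 + 8.2151*b - 4.5374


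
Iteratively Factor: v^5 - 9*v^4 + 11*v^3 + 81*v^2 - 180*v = (v - 3)*(v^4 - 6*v^3 - 7*v^2 + 60*v) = (v - 5)*(v - 3)*(v^3 - v^2 - 12*v) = (v - 5)*(v - 4)*(v - 3)*(v^2 + 3*v) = v*(v - 5)*(v - 4)*(v - 3)*(v + 3)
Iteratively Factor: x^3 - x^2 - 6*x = (x + 2)*(x^2 - 3*x) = x*(x + 2)*(x - 3)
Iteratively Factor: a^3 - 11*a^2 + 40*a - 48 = (a - 3)*(a^2 - 8*a + 16) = (a - 4)*(a - 3)*(a - 4)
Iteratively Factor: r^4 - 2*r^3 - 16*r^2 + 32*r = (r - 2)*(r^3 - 16*r) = r*(r - 2)*(r^2 - 16) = r*(r - 2)*(r + 4)*(r - 4)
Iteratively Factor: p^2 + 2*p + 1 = (p + 1)*(p + 1)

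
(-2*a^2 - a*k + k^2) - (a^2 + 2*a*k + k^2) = -3*a^2 - 3*a*k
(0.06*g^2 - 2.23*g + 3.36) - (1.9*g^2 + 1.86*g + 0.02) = -1.84*g^2 - 4.09*g + 3.34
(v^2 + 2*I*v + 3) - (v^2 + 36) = 2*I*v - 33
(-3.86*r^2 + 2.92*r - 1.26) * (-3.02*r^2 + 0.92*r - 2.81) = 11.6572*r^4 - 12.3696*r^3 + 17.3382*r^2 - 9.3644*r + 3.5406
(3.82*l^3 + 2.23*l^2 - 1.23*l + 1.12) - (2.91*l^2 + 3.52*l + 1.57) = 3.82*l^3 - 0.68*l^2 - 4.75*l - 0.45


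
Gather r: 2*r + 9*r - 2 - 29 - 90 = 11*r - 121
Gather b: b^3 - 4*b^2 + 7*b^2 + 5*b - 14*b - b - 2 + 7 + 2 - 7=b^3 + 3*b^2 - 10*b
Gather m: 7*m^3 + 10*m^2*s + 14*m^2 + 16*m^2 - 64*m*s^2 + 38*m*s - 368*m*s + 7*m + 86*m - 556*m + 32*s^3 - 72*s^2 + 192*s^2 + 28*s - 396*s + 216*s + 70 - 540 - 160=7*m^3 + m^2*(10*s + 30) + m*(-64*s^2 - 330*s - 463) + 32*s^3 + 120*s^2 - 152*s - 630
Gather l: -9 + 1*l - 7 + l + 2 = 2*l - 14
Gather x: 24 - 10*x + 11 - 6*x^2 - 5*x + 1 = -6*x^2 - 15*x + 36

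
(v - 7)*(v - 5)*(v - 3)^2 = v^4 - 18*v^3 + 116*v^2 - 318*v + 315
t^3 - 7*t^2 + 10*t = t*(t - 5)*(t - 2)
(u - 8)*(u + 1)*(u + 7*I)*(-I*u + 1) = -I*u^4 + 8*u^3 + 7*I*u^3 - 56*u^2 + 15*I*u^2 - 64*u - 49*I*u - 56*I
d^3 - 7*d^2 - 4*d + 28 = (d - 7)*(d - 2)*(d + 2)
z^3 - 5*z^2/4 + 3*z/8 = z*(z - 3/4)*(z - 1/2)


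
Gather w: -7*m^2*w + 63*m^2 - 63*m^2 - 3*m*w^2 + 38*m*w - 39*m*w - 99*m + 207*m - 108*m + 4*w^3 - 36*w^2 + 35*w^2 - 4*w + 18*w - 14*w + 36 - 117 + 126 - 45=4*w^3 + w^2*(-3*m - 1) + w*(-7*m^2 - m)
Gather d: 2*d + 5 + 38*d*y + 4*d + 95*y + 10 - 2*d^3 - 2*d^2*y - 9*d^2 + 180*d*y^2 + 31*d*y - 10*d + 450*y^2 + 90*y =-2*d^3 + d^2*(-2*y - 9) + d*(180*y^2 + 69*y - 4) + 450*y^2 + 185*y + 15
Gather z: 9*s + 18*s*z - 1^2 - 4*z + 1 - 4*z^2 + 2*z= 9*s - 4*z^2 + z*(18*s - 2)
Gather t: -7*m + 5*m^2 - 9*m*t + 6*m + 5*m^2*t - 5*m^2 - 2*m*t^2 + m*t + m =-2*m*t^2 + t*(5*m^2 - 8*m)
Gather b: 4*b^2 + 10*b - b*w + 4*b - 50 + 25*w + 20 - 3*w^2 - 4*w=4*b^2 + b*(14 - w) - 3*w^2 + 21*w - 30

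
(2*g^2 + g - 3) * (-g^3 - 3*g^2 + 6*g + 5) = -2*g^5 - 7*g^4 + 12*g^3 + 25*g^2 - 13*g - 15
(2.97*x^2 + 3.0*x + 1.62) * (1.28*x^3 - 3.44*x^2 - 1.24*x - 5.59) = 3.8016*x^5 - 6.3768*x^4 - 11.9292*x^3 - 25.8951*x^2 - 18.7788*x - 9.0558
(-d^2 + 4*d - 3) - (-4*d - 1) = -d^2 + 8*d - 2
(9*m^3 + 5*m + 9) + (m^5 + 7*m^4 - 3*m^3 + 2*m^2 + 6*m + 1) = m^5 + 7*m^4 + 6*m^3 + 2*m^2 + 11*m + 10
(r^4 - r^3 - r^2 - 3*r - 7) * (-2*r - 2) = -2*r^5 + 4*r^3 + 8*r^2 + 20*r + 14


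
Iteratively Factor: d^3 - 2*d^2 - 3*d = (d)*(d^2 - 2*d - 3) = d*(d - 3)*(d + 1)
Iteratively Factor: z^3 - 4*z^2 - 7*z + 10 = (z + 2)*(z^2 - 6*z + 5) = (z - 5)*(z + 2)*(z - 1)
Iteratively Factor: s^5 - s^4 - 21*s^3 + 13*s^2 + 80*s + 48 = (s - 3)*(s^4 + 2*s^3 - 15*s^2 - 32*s - 16) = (s - 3)*(s + 1)*(s^3 + s^2 - 16*s - 16) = (s - 4)*(s - 3)*(s + 1)*(s^2 + 5*s + 4) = (s - 4)*(s - 3)*(s + 1)^2*(s + 4)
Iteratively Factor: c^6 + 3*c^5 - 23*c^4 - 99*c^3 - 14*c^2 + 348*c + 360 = (c + 2)*(c^5 + c^4 - 25*c^3 - 49*c^2 + 84*c + 180) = (c + 2)*(c + 3)*(c^4 - 2*c^3 - 19*c^2 + 8*c + 60) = (c + 2)*(c + 3)^2*(c^3 - 5*c^2 - 4*c + 20) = (c - 5)*(c + 2)*(c + 3)^2*(c^2 - 4) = (c - 5)*(c - 2)*(c + 2)*(c + 3)^2*(c + 2)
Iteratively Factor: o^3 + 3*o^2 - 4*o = (o)*(o^2 + 3*o - 4) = o*(o - 1)*(o + 4)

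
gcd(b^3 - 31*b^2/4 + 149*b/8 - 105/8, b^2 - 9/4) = 1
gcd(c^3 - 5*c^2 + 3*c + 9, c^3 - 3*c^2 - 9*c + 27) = c^2 - 6*c + 9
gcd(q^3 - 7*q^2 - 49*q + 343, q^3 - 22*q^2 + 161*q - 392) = q^2 - 14*q + 49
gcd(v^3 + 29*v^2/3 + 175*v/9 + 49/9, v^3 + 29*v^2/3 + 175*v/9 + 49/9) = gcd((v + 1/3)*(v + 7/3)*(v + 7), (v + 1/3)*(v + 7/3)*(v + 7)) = v^3 + 29*v^2/3 + 175*v/9 + 49/9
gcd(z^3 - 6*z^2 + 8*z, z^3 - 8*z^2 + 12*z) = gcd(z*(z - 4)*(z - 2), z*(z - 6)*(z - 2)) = z^2 - 2*z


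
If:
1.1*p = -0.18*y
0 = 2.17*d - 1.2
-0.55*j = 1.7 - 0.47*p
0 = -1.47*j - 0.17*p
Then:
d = 0.55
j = -0.37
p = 3.19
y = -19.47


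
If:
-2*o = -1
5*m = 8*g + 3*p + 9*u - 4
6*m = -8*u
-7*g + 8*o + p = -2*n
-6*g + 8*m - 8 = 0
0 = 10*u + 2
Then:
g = -44/45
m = 4/15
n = -2137/270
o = 1/2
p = 673/135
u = -1/5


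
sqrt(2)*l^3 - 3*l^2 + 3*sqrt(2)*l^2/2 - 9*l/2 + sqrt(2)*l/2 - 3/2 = (l + 1)*(l - 3*sqrt(2)/2)*(sqrt(2)*l + sqrt(2)/2)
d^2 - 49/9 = (d - 7/3)*(d + 7/3)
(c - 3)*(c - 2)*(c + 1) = c^3 - 4*c^2 + c + 6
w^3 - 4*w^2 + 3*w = w*(w - 3)*(w - 1)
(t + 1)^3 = t^3 + 3*t^2 + 3*t + 1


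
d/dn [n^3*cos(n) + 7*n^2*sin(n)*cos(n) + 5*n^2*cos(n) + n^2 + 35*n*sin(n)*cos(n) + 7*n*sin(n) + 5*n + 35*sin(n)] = -n^3*sin(n) - 5*n^2*sin(n) + 3*n^2*cos(n) + 7*n^2*cos(2*n) + 7*n*sin(2*n) + 17*n*cos(n) + 35*n*cos(2*n) + 2*n + 7*sin(n) + 35*sin(2*n)/2 + 35*cos(n) + 5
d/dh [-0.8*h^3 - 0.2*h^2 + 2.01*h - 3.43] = -2.4*h^2 - 0.4*h + 2.01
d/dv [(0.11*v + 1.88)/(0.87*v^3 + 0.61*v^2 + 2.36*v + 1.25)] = (0.0957*v^3 + 0.0671*v^2 + 0.2596*v - (0.11*v + 1.88)*(2.61*v^2 + 1.22*v + 2.36) + 0.1375)/(0.87*v^3 + 0.61*v^2 + 2.36*v + 1.25)^2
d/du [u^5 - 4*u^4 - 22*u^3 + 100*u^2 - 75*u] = 5*u^4 - 16*u^3 - 66*u^2 + 200*u - 75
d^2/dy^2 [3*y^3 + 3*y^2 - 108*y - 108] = 18*y + 6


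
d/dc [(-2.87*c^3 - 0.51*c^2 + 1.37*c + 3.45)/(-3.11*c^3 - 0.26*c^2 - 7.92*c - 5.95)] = (-3.5527136788005e-15*c^5 - 0.8399*c^4 + 53.9822*c^3 + 87.8134*c^2 + 7.863*c + 19.1725)/(9.6721*c^6 + 1.6172*c^5 + 49.33*c^4 + 41.1274*c^3 + 65.8204*c^2 + 94.248*c + 35.4025)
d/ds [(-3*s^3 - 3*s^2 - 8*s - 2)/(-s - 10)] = 3*(2*s^3 + 31*s^2 + 20*s + 26)/(s^2 + 20*s + 100)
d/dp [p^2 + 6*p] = 2*p + 6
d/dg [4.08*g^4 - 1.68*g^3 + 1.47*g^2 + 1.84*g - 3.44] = 16.32*g^3 - 5.04*g^2 + 2.94*g + 1.84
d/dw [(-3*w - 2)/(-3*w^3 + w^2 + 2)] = (9*w^3 - 3*w^2 - w*(3*w + 2)*(9*w - 2) - 6)/(-3*w^3 + w^2 + 2)^2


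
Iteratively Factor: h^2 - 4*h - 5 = (h + 1)*(h - 5)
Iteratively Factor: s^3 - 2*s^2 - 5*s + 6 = (s - 1)*(s^2 - s - 6) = (s - 1)*(s + 2)*(s - 3)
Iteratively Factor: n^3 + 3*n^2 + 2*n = (n + 1)*(n^2 + 2*n) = (n + 1)*(n + 2)*(n)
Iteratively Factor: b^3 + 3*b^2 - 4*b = (b - 1)*(b^2 + 4*b) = (b - 1)*(b + 4)*(b)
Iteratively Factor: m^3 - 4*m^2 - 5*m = (m + 1)*(m^2 - 5*m) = (m - 5)*(m + 1)*(m)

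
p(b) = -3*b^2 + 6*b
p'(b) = 6 - 6*b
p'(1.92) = -5.52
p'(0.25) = 4.50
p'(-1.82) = 16.92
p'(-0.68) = 10.08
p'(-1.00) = 12.00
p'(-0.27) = 7.62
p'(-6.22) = 43.32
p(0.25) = 1.31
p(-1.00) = -9.00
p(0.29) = 1.49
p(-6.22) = -153.39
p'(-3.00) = 24.00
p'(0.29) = 4.26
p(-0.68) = -5.47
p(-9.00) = -297.00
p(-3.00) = -45.00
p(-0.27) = -1.84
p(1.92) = 0.46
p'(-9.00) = 60.00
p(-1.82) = -20.86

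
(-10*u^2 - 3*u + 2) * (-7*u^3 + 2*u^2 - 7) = 70*u^5 + u^4 - 20*u^3 + 74*u^2 + 21*u - 14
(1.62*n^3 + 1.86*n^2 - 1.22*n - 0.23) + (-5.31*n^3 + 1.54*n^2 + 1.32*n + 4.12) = -3.69*n^3 + 3.4*n^2 + 0.1*n + 3.89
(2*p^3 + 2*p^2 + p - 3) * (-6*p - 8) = -12*p^4 - 28*p^3 - 22*p^2 + 10*p + 24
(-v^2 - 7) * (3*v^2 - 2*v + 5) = -3*v^4 + 2*v^3 - 26*v^2 + 14*v - 35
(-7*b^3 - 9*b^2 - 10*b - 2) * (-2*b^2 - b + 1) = 14*b^5 + 25*b^4 + 22*b^3 + 5*b^2 - 8*b - 2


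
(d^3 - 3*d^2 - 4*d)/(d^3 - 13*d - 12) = d/(d + 3)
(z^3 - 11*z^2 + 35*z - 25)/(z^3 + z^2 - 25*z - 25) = (z^2 - 6*z + 5)/(z^2 + 6*z + 5)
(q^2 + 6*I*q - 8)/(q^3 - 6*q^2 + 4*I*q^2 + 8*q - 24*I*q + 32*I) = (q + 2*I)/(q^2 - 6*q + 8)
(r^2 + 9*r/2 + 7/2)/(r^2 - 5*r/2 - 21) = (r + 1)/(r - 6)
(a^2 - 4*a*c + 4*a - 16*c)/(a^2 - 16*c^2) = (a + 4)/(a + 4*c)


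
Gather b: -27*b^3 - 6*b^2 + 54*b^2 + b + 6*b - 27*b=-27*b^3 + 48*b^2 - 20*b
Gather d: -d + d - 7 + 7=0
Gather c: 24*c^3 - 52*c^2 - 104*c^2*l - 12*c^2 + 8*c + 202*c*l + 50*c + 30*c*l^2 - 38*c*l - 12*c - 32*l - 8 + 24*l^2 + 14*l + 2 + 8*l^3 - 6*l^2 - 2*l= 24*c^3 + c^2*(-104*l - 64) + c*(30*l^2 + 164*l + 46) + 8*l^3 + 18*l^2 - 20*l - 6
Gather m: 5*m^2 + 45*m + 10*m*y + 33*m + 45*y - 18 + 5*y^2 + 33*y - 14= 5*m^2 + m*(10*y + 78) + 5*y^2 + 78*y - 32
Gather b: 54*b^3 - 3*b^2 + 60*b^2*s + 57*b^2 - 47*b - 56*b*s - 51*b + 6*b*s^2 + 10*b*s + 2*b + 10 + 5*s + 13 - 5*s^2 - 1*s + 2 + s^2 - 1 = 54*b^3 + b^2*(60*s + 54) + b*(6*s^2 - 46*s - 96) - 4*s^2 + 4*s + 24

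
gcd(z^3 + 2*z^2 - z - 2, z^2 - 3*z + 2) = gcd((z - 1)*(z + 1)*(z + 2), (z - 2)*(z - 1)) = z - 1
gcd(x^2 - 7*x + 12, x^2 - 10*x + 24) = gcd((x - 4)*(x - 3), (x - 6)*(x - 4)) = x - 4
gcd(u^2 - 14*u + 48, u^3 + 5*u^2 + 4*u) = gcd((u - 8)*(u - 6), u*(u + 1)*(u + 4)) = 1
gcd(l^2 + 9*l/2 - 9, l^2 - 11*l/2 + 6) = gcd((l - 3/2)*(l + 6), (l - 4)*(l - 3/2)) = l - 3/2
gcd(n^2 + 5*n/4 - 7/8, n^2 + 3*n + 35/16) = n + 7/4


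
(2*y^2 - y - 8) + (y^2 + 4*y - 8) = 3*y^2 + 3*y - 16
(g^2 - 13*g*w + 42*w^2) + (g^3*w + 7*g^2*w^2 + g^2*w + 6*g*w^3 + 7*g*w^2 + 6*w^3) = g^3*w + 7*g^2*w^2 + g^2*w + g^2 + 6*g*w^3 + 7*g*w^2 - 13*g*w + 6*w^3 + 42*w^2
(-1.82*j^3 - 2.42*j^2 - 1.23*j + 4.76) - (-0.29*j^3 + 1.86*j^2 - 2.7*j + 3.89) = -1.53*j^3 - 4.28*j^2 + 1.47*j + 0.87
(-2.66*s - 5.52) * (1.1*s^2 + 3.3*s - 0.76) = -2.926*s^3 - 14.85*s^2 - 16.1944*s + 4.1952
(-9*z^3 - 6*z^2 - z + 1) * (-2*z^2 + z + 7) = 18*z^5 + 3*z^4 - 67*z^3 - 45*z^2 - 6*z + 7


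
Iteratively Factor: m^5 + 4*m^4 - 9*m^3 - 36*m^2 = (m)*(m^4 + 4*m^3 - 9*m^2 - 36*m) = m^2*(m^3 + 4*m^2 - 9*m - 36) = m^2*(m - 3)*(m^2 + 7*m + 12) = m^2*(m - 3)*(m + 4)*(m + 3)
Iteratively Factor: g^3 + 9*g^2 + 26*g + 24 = (g + 3)*(g^2 + 6*g + 8) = (g + 2)*(g + 3)*(g + 4)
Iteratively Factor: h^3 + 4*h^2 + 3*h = (h + 3)*(h^2 + h) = (h + 1)*(h + 3)*(h)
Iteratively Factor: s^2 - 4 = (s + 2)*(s - 2)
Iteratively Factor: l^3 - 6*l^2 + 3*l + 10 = (l - 2)*(l^2 - 4*l - 5) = (l - 2)*(l + 1)*(l - 5)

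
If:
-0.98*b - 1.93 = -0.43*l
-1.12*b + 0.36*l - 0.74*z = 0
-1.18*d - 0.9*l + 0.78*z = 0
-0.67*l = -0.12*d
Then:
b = -1.84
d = 1.70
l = 0.30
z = 2.93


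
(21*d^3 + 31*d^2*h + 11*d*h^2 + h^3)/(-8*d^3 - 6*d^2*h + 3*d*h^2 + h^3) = (-21*d^2 - 10*d*h - h^2)/(8*d^2 - 2*d*h - h^2)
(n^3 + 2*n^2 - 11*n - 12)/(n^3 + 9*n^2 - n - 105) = (n^2 + 5*n + 4)/(n^2 + 12*n + 35)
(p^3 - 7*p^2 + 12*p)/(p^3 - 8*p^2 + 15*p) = (p - 4)/(p - 5)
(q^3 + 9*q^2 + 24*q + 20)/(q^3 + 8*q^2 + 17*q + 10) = (q + 2)/(q + 1)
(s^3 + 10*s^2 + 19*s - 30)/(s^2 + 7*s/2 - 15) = 2*(s^2 + 4*s - 5)/(2*s - 5)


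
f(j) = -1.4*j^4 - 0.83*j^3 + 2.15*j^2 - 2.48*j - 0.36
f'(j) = -5.6*j^3 - 2.49*j^2 + 4.3*j - 2.48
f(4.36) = -545.00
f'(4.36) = -495.20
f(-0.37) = 0.87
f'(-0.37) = -4.13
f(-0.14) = 0.03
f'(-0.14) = -3.12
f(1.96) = -23.87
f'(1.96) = -45.78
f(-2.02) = -3.05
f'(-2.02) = 24.83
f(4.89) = -858.63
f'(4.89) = -695.80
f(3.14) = -148.74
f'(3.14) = -186.90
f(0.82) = -2.04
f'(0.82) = -3.72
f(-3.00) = -64.56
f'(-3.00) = 113.41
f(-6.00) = -1543.20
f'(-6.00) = 1091.68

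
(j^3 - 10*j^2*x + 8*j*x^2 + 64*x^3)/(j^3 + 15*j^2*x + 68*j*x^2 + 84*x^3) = (j^2 - 12*j*x + 32*x^2)/(j^2 + 13*j*x + 42*x^2)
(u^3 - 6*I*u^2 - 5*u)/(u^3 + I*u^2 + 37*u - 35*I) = u/(u + 7*I)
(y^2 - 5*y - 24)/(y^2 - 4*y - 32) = (y + 3)/(y + 4)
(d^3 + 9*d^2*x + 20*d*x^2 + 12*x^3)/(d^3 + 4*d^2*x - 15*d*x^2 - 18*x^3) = (-d - 2*x)/(-d + 3*x)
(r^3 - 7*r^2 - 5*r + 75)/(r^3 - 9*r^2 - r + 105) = (r - 5)/(r - 7)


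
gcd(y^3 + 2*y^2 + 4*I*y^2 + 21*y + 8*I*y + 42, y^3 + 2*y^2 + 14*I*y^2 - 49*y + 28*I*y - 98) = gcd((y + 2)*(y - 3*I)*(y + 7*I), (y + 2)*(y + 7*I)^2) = y^2 + y*(2 + 7*I) + 14*I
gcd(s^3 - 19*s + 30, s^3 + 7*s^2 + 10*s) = s + 5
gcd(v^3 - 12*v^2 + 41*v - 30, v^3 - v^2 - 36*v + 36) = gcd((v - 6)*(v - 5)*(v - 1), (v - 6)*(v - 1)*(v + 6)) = v^2 - 7*v + 6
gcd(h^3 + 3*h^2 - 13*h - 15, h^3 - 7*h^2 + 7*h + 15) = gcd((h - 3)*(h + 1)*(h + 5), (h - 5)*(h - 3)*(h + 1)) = h^2 - 2*h - 3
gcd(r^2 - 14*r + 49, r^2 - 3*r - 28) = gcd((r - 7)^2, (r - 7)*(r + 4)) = r - 7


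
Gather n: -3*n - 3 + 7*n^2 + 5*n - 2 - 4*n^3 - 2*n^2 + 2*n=-4*n^3 + 5*n^2 + 4*n - 5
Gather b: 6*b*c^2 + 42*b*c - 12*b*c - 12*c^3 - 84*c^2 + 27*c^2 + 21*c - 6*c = b*(6*c^2 + 30*c) - 12*c^3 - 57*c^2 + 15*c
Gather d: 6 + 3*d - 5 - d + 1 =2*d + 2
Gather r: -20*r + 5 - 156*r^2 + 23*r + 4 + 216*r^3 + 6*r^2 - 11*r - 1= 216*r^3 - 150*r^2 - 8*r + 8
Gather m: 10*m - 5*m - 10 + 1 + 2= 5*m - 7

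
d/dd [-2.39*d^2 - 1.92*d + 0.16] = -4.78*d - 1.92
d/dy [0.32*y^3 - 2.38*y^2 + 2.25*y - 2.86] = 0.96*y^2 - 4.76*y + 2.25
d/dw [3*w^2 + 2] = 6*w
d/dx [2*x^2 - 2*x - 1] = 4*x - 2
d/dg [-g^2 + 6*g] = 6 - 2*g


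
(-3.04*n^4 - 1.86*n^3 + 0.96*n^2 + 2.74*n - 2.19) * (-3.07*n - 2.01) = 9.3328*n^5 + 11.8206*n^4 + 0.7914*n^3 - 10.3414*n^2 + 1.2159*n + 4.4019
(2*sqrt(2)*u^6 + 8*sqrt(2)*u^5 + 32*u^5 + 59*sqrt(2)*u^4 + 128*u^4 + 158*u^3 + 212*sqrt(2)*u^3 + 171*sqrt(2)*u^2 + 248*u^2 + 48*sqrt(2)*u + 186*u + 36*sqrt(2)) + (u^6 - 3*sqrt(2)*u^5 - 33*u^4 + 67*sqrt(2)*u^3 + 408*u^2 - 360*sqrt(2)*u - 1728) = u^6 + 2*sqrt(2)*u^6 + 5*sqrt(2)*u^5 + 32*u^5 + 59*sqrt(2)*u^4 + 95*u^4 + 158*u^3 + 279*sqrt(2)*u^3 + 171*sqrt(2)*u^2 + 656*u^2 - 312*sqrt(2)*u + 186*u - 1728 + 36*sqrt(2)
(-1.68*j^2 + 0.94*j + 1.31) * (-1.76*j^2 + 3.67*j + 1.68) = 2.9568*j^4 - 7.82*j^3 - 1.6782*j^2 + 6.3869*j + 2.2008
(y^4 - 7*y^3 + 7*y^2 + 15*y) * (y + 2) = y^5 - 5*y^4 - 7*y^3 + 29*y^2 + 30*y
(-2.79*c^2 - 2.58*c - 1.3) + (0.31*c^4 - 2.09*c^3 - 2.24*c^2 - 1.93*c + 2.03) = 0.31*c^4 - 2.09*c^3 - 5.03*c^2 - 4.51*c + 0.73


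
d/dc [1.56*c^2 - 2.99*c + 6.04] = 3.12*c - 2.99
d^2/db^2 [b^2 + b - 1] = 2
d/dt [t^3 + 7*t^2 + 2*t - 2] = 3*t^2 + 14*t + 2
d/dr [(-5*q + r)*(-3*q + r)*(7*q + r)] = -41*q^2 - 2*q*r + 3*r^2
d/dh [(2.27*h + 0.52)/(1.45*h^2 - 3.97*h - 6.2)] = (3.2915*h^2 - 9.0119*h - (2.27*h + 0.52)*(2.9*h - 3.97) - 14.074)/(-1.45*h^2 + 3.97*h + 6.2)^2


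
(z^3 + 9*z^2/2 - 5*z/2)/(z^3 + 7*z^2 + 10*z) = (z - 1/2)/(z + 2)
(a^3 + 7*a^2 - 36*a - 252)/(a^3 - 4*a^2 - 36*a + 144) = (a + 7)/(a - 4)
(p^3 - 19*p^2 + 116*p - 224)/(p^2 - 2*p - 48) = (p^2 - 11*p + 28)/(p + 6)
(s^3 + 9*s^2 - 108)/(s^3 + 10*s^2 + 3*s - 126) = (s + 6)/(s + 7)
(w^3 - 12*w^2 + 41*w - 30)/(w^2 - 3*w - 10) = (w^2 - 7*w + 6)/(w + 2)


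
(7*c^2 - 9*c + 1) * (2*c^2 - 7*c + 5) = 14*c^4 - 67*c^3 + 100*c^2 - 52*c + 5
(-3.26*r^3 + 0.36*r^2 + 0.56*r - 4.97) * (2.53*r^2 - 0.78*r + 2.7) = -8.2478*r^5 + 3.4536*r^4 - 7.666*r^3 - 12.0389*r^2 + 5.3886*r - 13.419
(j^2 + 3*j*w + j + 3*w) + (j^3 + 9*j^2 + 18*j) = j^3 + 10*j^2 + 3*j*w + 19*j + 3*w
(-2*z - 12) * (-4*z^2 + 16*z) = 8*z^3 + 16*z^2 - 192*z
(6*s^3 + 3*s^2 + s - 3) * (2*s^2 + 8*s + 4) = 12*s^5 + 54*s^4 + 50*s^3 + 14*s^2 - 20*s - 12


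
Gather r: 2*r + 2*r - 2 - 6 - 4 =4*r - 12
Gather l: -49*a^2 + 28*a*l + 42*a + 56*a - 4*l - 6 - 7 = -49*a^2 + 98*a + l*(28*a - 4) - 13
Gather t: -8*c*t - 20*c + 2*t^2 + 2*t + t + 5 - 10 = -20*c + 2*t^2 + t*(3 - 8*c) - 5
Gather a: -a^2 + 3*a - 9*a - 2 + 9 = -a^2 - 6*a + 7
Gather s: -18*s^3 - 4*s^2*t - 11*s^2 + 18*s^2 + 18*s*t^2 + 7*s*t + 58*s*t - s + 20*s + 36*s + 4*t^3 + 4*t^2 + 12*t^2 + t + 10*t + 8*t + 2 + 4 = -18*s^3 + s^2*(7 - 4*t) + s*(18*t^2 + 65*t + 55) + 4*t^3 + 16*t^2 + 19*t + 6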